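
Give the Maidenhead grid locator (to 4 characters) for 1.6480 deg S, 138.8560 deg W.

Offset from 180°W / 90°S: lon 41.14°, lat 88.35°.
Field: lon ⌊41.14/20⌋ = 2 → C; lat ⌊88.35/10⌋ = 8 → I.
Square: lon ⌊1.14/2⌋ = 0; lat ⌊8.35/1⌋ = 8.

CI08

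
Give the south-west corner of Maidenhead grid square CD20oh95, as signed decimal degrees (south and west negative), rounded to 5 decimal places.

-59.68750, -134.75833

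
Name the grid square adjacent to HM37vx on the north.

Latitude subsquare x = 23; +1 → 24, wraps to 0 = a, carry into square.
Latitude square 7; +1 → 8.
The longitude characters are unchanged.

HM38va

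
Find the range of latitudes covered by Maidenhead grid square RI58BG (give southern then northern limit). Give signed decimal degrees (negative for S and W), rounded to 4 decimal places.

Field R=17, I=8: +17·20° lon, +8·10° lat → SW at lon 160°, lat -10°.
Square 5, 8: +5·2° lon, +8·1° lat → SW at lon 170°, lat -2°.
Subsquare b=1, g=6: +1·0.0833333° lon, +6·0.0416667° lat → SW at lon 170.083°, lat -1.75°.
Cell spans 0.0833333° lon × 0.0416667° lat.
south -1.7500, north -1.7083.

-1.7500, -1.7083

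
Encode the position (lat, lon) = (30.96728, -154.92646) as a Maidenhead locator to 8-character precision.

BM20mx82

Offset from 180°W / 90°S: lon 25.07354°, lat 120.96728°.
Field: lon ⌊25.07354/20⌋ = 1 → B; lat ⌊120.96728/10⌋ = 12 → M.
Square: lon ⌊5.07354/2⌋ = 2; lat ⌊0.96728/1⌋ = 0.
Subsquare: lon ⌊1.07354/0.0833333⌋ = 12 → m; lat ⌊0.96728/0.0416667⌋ = 23 → x.
Extended square: lon ⌊0.07354/0.00833333⌋ = 8; lat ⌊0.00895/0.00416667⌋ = 2.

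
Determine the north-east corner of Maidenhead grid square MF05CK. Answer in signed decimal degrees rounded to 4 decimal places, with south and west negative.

-34.5417, 60.2500

Field M=12, F=5: +12·20° lon, +5·10° lat → SW at lon 60°, lat -40°.
Square 0, 5: +0·2° lon, +5·1° lat → SW at lon 60°, lat -35°.
Subsquare c=2, k=10: +2·0.0833333° lon, +10·0.0416667° lat → SW at lon 60.1667°, lat -34.5833°.
Cell spans 0.0833333° lon × 0.0416667° lat. NE corner is SW corner plus one full cell.
latitude -34.5417, longitude 60.2500.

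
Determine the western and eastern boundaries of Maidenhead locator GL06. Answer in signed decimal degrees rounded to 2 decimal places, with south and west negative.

Field G=6, L=11: +6·20° lon, +11·10° lat → SW at lon -60°, lat 20°.
Square 0, 6: +0·2° lon, +6·1° lat → SW at lon -60°, lat 26°.
Cell spans 2° lon × 1° lat.
west -60.00, east -58.00.

-60.00, -58.00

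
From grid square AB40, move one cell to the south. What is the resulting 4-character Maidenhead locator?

Latitude square 0; −1 → -1, wraps to 9, carry into field.
Latitude field B = 1; −1 → 0 = A.
The longitude characters are unchanged.

AA49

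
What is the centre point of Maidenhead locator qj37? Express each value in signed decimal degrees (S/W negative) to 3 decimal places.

7.500, 147.000

Field Q=16, J=9: +16·20° lon, +9·10° lat → SW at lon 140°, lat 0°.
Square 3, 7: +3·2° lon, +7·1° lat → SW at lon 146°, lat 7°.
Cell spans 2° lon × 1° lat. Centre is SW corner plus half of each.
latitude 7.500, longitude 147.000.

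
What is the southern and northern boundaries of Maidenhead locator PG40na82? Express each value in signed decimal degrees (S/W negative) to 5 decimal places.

-29.99167, -29.98750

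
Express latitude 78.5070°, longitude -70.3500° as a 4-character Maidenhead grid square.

FQ48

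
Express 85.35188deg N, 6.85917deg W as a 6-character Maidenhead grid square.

IR65ni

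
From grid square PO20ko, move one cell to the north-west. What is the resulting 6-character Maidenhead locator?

PO20jp

Longitude subsquare k = 10; −1 → 9 = j.
Latitude subsquare o = 14; +1 → 15 = p.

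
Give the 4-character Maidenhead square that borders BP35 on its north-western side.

BP26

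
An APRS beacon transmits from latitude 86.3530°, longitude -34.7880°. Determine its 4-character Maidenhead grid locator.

HR26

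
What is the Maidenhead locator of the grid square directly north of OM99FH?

OM99fi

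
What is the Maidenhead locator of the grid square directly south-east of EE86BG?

EE86cf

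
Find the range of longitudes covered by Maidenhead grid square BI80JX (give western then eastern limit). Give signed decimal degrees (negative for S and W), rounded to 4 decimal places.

-143.2500, -143.1667

Field B=1, I=8: +1·20° lon, +8·10° lat → SW at lon -160°, lat -10°.
Square 8, 0: +8·2° lon, +0·1° lat → SW at lon -144°, lat -10°.
Subsquare j=9, x=23: +9·0.0833333° lon, +23·0.0416667° lat → SW at lon -143.25°, lat -9.04167°.
Cell spans 0.0833333° lon × 0.0416667° lat.
west -143.2500, east -143.1667.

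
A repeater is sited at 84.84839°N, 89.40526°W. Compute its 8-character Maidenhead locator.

ER54hu13

Add 180° to longitude and 90° to latitude: 90.59474, 174.84839.
Field: 90.59474/20 → 4 → E, 174.84839/10 → 17 → R; chars ER.
Square: 10.59474/2 → 5, 4.84839/1 → 4; chars 54.
Subsquare: 0.59474/0.0833333 → 7 → h, 0.84839/0.0416667 → 20 → u; chars hu.
Extended square: 0.01141/0.00833333 → 1, 0.01506/0.00416667 → 3; chars 13.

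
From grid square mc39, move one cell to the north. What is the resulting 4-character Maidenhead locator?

MD30

Latitude square 9; +1 → 10, wraps to 0, carry into field.
Latitude field C = 2; +1 → 3 = D.
The longitude characters are unchanged.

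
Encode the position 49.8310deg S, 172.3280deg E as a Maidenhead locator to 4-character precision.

Shift to the Maidenhead origin (180°W, 90°S): lon 352.33, lat 40.17.
Field: lon ⌊352.33/20⌋ = 17 → R; lat ⌊40.17/10⌋ = 4 → E.
Square: lon ⌊12.33/2⌋ = 6; lat ⌊0.17/1⌋ = 0.

RE60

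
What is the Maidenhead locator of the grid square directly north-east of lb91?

MB02

Longitude square 9; +1 → 10, wraps to 0, carry into field.
Longitude field L = 11; +1 → 12 = M.
Latitude square 1; +1 → 2.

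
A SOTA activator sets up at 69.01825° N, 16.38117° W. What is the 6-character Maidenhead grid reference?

IP19ta

Shift to the Maidenhead origin (180°W, 90°S): lon 163.6188, lat 159.0182.
Field: lon ⌊163.6188/20⌋ = 8 → I; lat ⌊159.0182/10⌋ = 15 → P.
Square: lon ⌊3.6188/2⌋ = 1; lat ⌊9.0182/1⌋ = 9.
Subsquare: lon ⌊1.6188/0.0833333⌋ = 19 → t; lat ⌊0.0182/0.0416667⌋ = 0 → a.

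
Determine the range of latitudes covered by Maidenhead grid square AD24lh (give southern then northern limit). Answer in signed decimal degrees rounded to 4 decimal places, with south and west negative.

-55.7083, -55.6667

Field A=0, D=3: +0·20° lon, +3·10° lat → SW at lon -180°, lat -60°.
Square 2, 4: +2·2° lon, +4·1° lat → SW at lon -176°, lat -56°.
Subsquare l=11, h=7: +11·0.0833333° lon, +7·0.0416667° lat → SW at lon -175.083°, lat -55.7083°.
Cell spans 0.0833333° lon × 0.0416667° lat.
south -55.7083, north -55.6667.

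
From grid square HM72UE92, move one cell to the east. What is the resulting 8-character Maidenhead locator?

HM72ve02

Longitude extended square 9; +1 → 10, wraps to 0, carry into subsquare.
Longitude subsquare u = 20; +1 → 21 = v.
The latitude characters are unchanged.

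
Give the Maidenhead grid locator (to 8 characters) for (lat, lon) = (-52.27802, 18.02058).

Offset from 180°W / 90°S: lon 198.02058°, lat 37.72198°.
Field: lon ⌊198.02058/20⌋ = 9 → J; lat ⌊37.72198/10⌋ = 3 → D.
Square: lon ⌊18.02058/2⌋ = 9; lat ⌊7.72198/1⌋ = 7.
Subsquare: lon ⌊0.02058/0.0833333⌋ = 0 → a; lat ⌊0.72198/0.0416667⌋ = 17 → r.
Extended square: lon ⌊0.02058/0.00833333⌋ = 2; lat ⌊0.01365/0.00416667⌋ = 3.

JD97ar23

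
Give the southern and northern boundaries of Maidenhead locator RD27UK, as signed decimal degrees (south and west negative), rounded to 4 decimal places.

Field R=17, D=3: +17·20° lon, +3·10° lat → SW at lon 160°, lat -60°.
Square 2, 7: +2·2° lon, +7·1° lat → SW at lon 164°, lat -53°.
Subsquare u=20, k=10: +20·0.0833333° lon, +10·0.0416667° lat → SW at lon 165.667°, lat -52.5833°.
Cell spans 0.0833333° lon × 0.0416667° lat.
south -52.5833, north -52.5417.

-52.5833, -52.5417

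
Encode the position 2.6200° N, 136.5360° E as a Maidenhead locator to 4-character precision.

Shift to the Maidenhead origin (180°W, 90°S): lon 316.54, lat 92.62.
Field: 316.54/20 → 15 → P, 92.62/10 → 9 → J; chars PJ.
Square: 16.54/2 → 8, 2.62/1 → 2; chars 82.

PJ82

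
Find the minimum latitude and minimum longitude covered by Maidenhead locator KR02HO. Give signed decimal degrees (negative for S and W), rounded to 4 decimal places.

82.5833, 20.5833

Field K=10, R=17: +10·20° lon, +17·10° lat → SW at lon 20°, lat 80°.
Square 0, 2: +0·2° lon, +2·1° lat → SW at lon 20°, lat 82°.
Subsquare h=7, o=14: +7·0.0833333° lon, +14·0.0416667° lat → SW at lon 20.5833°, lat 82.5833°.
latitude 82.5833, longitude 20.5833.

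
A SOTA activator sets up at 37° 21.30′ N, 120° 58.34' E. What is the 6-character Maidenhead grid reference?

PM07li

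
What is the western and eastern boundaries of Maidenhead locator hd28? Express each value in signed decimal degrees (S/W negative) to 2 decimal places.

-36.00, -34.00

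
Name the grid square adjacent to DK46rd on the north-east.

Longitude subsquare r = 17; +1 → 18 = s.
Latitude subsquare d = 3; +1 → 4 = e.

DK46se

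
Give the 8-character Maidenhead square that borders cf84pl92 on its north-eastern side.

CF84ql03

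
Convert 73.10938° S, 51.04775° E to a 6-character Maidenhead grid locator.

LB56mv

Shift to the Maidenhead origin (180°W, 90°S): lon 231.0478, lat 16.8906.
Field: lon ⌊231.0478/20⌋ = 11 → L; lat ⌊16.8906/10⌋ = 1 → B.
Square: lon ⌊11.0478/2⌋ = 5; lat ⌊6.8906/1⌋ = 6.
Subsquare: lon ⌊1.0478/0.0833333⌋ = 12 → m; lat ⌊0.8906/0.0416667⌋ = 21 → v.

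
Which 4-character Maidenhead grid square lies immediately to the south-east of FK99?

GK08

Longitude square 9; +1 → 10, wraps to 0, carry into field.
Longitude field F = 5; +1 → 6 = G.
Latitude square 9; −1 → 8.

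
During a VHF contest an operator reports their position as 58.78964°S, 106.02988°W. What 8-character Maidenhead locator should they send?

Offset from 180°W / 90°S: lon 73.97012°, lat 31.21036°.
Field (20°×10°, letters A–R): 73.97012/20 → 3 → D, 31.21036/10 → 3 → D; chars DD.
Square (2°×1°, digits 0–9): 13.97012/2 → 6, 1.21036/1 → 1; chars 61.
Subsquare (5′×2.5′, letters a–x): 1.97012/0.0833333 → 23 → x, 0.21036/0.0416667 → 5 → f; chars xf.
Extended square (30″×15″, digits 0–9): 0.05345/0.00833333 → 6, 0.00203/0.00416667 → 0; chars 60.

DD61xf60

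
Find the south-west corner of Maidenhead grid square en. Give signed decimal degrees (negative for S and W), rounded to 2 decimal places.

Field E=4, N=13: +4·20° lon, +13·10° lat → SW at lon -100°, lat 40°.
latitude 40.00, longitude -100.00.

40.00, -100.00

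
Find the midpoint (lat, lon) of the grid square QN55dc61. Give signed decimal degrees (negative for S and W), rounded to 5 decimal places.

45.08958, 150.30417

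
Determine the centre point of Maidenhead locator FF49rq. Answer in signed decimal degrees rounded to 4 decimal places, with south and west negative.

Field F=5, F=5: +5·20° lon, +5·10° lat → SW at lon -80°, lat -40°.
Square 4, 9: +4·2° lon, +9·1° lat → SW at lon -72°, lat -31°.
Subsquare r=17, q=16: +17·0.0833333° lon, +16·0.0416667° lat → SW at lon -70.5833°, lat -30.3333°.
Cell spans 0.0833333° lon × 0.0416667° lat. Centre is SW corner plus half of each.
latitude -30.3125, longitude -70.5417.

-30.3125, -70.5417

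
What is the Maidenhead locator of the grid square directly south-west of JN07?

Longitude square 0; −1 → -1, wraps to 9, carry into field.
Longitude field J = 9; −1 → 8 = I.
Latitude square 7; −1 → 6.

IN96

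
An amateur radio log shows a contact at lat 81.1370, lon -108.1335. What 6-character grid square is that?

Shift to the Maidenhead origin (180°W, 90°S): lon 71.8665, lat 171.1370.
Field (20°×10°, letters A–R): lon ⌊71.8665/20⌋ = 3 → D; lat ⌊171.1370/10⌋ = 17 → R.
Square (2°×1°, digits 0–9): lon ⌊11.8665/2⌋ = 5; lat ⌊1.1370/1⌋ = 1.
Subsquare (5′×2.5′, letters a–x): lon ⌊1.8665/0.0833333⌋ = 22 → w; lat ⌊0.1370/0.0416667⌋ = 3 → d.

DR51wd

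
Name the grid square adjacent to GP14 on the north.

GP15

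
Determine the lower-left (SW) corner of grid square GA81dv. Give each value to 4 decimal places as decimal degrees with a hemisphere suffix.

Field G=6, A=0: +6·20° lon, +0·10° lat → SW at lon -60°, lat -90°.
Square 8, 1: +8·2° lon, +1·1° lat → SW at lon -44°, lat -89°.
Subsquare d=3, v=21: +3·0.0833333° lon, +21·0.0416667° lat → SW at lon -43.75°, lat -88.125°.
latitude 88.1250° S, longitude 43.7500° W.

88.1250° S, 43.7500° W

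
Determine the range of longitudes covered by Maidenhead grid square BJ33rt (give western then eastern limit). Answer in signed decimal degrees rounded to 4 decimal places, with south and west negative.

-152.5833, -152.5000

Field B=1, J=9: +1·20° lon, +9·10° lat → SW at lon -160°, lat 0°.
Square 3, 3: +3·2° lon, +3·1° lat → SW at lon -154°, lat 3°.
Subsquare r=17, t=19: +17·0.0833333° lon, +19·0.0416667° lat → SW at lon -152.583°, lat 3.79167°.
Cell spans 0.0833333° lon × 0.0416667° lat.
west -152.5833, east -152.5000.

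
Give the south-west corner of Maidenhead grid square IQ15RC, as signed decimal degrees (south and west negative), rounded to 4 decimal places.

Field I=8, Q=16: +8·20° lon, +16·10° lat → SW at lon -20°, lat 70°.
Square 1, 5: +1·2° lon, +5·1° lat → SW at lon -18°, lat 75°.
Subsquare r=17, c=2: +17·0.0833333° lon, +2·0.0416667° lat → SW at lon -16.5833°, lat 75.0833°.
latitude 75.0833, longitude -16.5833.

75.0833, -16.5833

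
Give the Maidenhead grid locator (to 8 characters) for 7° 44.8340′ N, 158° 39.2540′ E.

Add 180° to longitude and 90° to latitude: 338.65423, 97.74723.
Field: 338.65423/20 → 16 → Q, 97.74723/10 → 9 → J; chars QJ.
Square: 18.65423/2 → 9, 7.74723/1 → 7; chars 97.
Subsquare: 0.65423/0.0833333 → 7 → h, 0.74723/0.0416667 → 17 → r; chars hr.
Extended square: 0.07090/0.00833333 → 8, 0.03890/0.00416667 → 9; chars 89.

QJ97hr89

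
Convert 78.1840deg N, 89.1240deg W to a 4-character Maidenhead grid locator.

EQ58

Offset from 180°W / 90°S: lon 90.88°, lat 168.18°.
Field (20°×10°, letters A–R): 90.88/20 → 4 → E, 168.18/10 → 16 → Q; chars EQ.
Square (2°×1°, digits 0–9): 10.88/2 → 5, 8.18/1 → 8; chars 58.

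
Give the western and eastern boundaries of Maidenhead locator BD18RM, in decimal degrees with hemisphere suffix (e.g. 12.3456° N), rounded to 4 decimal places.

Field B=1, D=3: +1·20° lon, +3·10° lat → SW at lon -160°, lat -60°.
Square 1, 8: +1·2° lon, +8·1° lat → SW at lon -158°, lat -52°.
Subsquare r=17, m=12: +17·0.0833333° lon, +12·0.0416667° lat → SW at lon -156.583°, lat -51.5°.
Cell spans 0.0833333° lon × 0.0416667° lat.
west 156.5833° W, east 156.5000° W.

156.5833° W, 156.5000° W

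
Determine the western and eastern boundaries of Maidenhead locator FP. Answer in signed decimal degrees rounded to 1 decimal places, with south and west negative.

-80.0, -60.0

Field F=5, P=15: +5·20° lon, +15·10° lat → SW at lon -80°, lat 60°.
Cell spans 20° lon × 10° lat.
west -80.0, east -60.0.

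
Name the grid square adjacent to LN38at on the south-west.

Longitude subsquare a = 0; −1 → -1, wraps to 23 = x, carry into square.
Longitude square 3; −1 → 2.
Latitude subsquare t = 19; −1 → 18 = s.

LN28xs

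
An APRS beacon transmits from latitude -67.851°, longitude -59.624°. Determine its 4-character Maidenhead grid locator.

Offset from 180°W / 90°S: lon 120.38°, lat 22.15°.
Field: lon ⌊120.38/20⌋ = 6 → G; lat ⌊22.15/10⌋ = 2 → C.
Square: lon ⌊0.38/2⌋ = 0; lat ⌊2.15/1⌋ = 2.

GC02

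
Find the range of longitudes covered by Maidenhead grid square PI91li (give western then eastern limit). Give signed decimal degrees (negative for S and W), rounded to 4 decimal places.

138.9167, 139.0000

Field P=15, I=8: +15·20° lon, +8·10° lat → SW at lon 120°, lat -10°.
Square 9, 1: +9·2° lon, +1·1° lat → SW at lon 138°, lat -9°.
Subsquare l=11, i=8: +11·0.0833333° lon, +8·0.0416667° lat → SW at lon 138.917°, lat -8.66667°.
Cell spans 0.0833333° lon × 0.0416667° lat.
west 138.9167, east 139.0000.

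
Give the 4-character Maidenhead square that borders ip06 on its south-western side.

Longitude square 0; −1 → -1, wraps to 9, carry into field.
Longitude field I = 8; −1 → 7 = H.
Latitude square 6; −1 → 5.

HP95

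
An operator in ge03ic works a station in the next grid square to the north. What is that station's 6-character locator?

GE03id

Latitude subsquare c = 2; +1 → 3 = d.
The longitude characters are unchanged.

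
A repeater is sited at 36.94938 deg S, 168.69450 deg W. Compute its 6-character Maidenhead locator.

AF53pb

Add 180° to longitude and 90° to latitude: 11.3055, 53.0506.
Field: 11.3055/20 → 0 → A, 53.0506/10 → 5 → F; chars AF.
Square: 11.3055/2 → 5, 3.0506/1 → 3; chars 53.
Subsquare: 1.3055/0.0833333 → 15 → p, 0.0506/0.0416667 → 1 → b; chars pb.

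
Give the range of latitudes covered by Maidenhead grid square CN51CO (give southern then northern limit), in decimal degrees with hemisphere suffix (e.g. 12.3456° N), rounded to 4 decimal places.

41.5833° N, 41.6250° N

Field C=2, N=13: +2·20° lon, +13·10° lat → SW at lon -140°, lat 40°.
Square 5, 1: +5·2° lon, +1·1° lat → SW at lon -130°, lat 41°.
Subsquare c=2, o=14: +2·0.0833333° lon, +14·0.0416667° lat → SW at lon -129.833°, lat 41.5833°.
Cell spans 0.0833333° lon × 0.0416667° lat.
south 41.5833° N, north 41.6250° N.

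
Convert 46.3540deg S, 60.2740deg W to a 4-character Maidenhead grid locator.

FE93

Offset from 180°W / 90°S: lon 119.73°, lat 43.65°.
Field (20°×10°, letters A–R): 119.73/20 → 5 → F, 43.65/10 → 4 → E; chars FE.
Square (2°×1°, digits 0–9): 19.73/2 → 9, 3.65/1 → 3; chars 93.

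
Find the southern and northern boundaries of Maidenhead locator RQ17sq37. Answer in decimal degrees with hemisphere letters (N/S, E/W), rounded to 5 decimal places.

77.69583° N, 77.70000° N

Field R=17, Q=16: +17·20° lon, +16·10° lat → SW at lon 160°, lat 70°.
Square 1, 7: +1·2° lon, +7·1° lat → SW at lon 162°, lat 77°.
Subsquare s=18, q=16: +18·0.0833333° lon, +16·0.0416667° lat → SW at lon 163.5°, lat 77.6667°.
Extended square 3, 7: +3·0.00833333° lon, +7·0.00416667° lat → SW at lon 163.525°, lat 77.6958°.
Cell spans 0.00833333° lon × 0.00416667° lat.
south 77.69583° N, north 77.70000° N.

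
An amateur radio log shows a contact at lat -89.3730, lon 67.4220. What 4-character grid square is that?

Offset from 180°W / 90°S: lon 247.42°, lat 0.63°.
Field: 247.42/20 → 12 → M, 0.63/10 → 0 → A; chars MA.
Square: 7.42/2 → 3, 0.63/1 → 0; chars 30.

MA30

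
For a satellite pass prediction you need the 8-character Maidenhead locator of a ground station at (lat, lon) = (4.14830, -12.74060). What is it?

Add 180° to longitude and 90° to latitude: 167.25940, 94.14830.
Field: 167.25940/20 → 8 → I, 94.14830/10 → 9 → J; chars IJ.
Square: 7.25940/2 → 3, 4.14830/1 → 4; chars 34.
Subsquare: 1.25940/0.0833333 → 15 → p, 0.14830/0.0416667 → 3 → d; chars pd.
Extended square: 0.00940/0.00833333 → 1, 0.02330/0.00416667 → 5; chars 15.

IJ34pd15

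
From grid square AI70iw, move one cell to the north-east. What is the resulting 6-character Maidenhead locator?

Longitude subsquare i = 8; +1 → 9 = j.
Latitude subsquare w = 22; +1 → 23 = x.

AI70jx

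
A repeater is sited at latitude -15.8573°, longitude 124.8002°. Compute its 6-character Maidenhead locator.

Offset from 180°W / 90°S: lon 304.8002°, lat 74.1427°.
Field (20°×10°, letters A–R): 304.8002/20 → 15 → P, 74.1427/10 → 7 → H; chars PH.
Square (2°×1°, digits 0–9): 4.8002/2 → 2, 4.1427/1 → 4; chars 24.
Subsquare (5′×2.5′, letters a–x): 0.8002/0.0833333 → 9 → j, 0.1427/0.0416667 → 3 → d; chars jd.

PH24jd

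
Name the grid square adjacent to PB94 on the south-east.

Longitude square 9; +1 → 10, wraps to 0, carry into field.
Longitude field P = 15; +1 → 16 = Q.
Latitude square 4; −1 → 3.

QB03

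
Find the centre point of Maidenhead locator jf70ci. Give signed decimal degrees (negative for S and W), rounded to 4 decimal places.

-39.6458, 14.2083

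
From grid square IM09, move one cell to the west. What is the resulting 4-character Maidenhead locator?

HM99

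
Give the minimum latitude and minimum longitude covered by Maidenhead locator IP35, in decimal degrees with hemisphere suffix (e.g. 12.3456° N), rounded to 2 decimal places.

65.00° N, 14.00° W

Field I=8, P=15: +8·20° lon, +15·10° lat → SW at lon -20°, lat 60°.
Square 3, 5: +3·2° lon, +5·1° lat → SW at lon -14°, lat 65°.
latitude 65.00° N, longitude 14.00° W.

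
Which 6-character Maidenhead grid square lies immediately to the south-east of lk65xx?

LK75aw

Longitude subsquare x = 23; +1 → 24, wraps to 0 = a, carry into square.
Longitude square 6; +1 → 7.
Latitude subsquare x = 23; −1 → 22 = w.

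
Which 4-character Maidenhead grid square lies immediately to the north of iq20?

Latitude square 0; +1 → 1.
The longitude characters are unchanged.

IQ21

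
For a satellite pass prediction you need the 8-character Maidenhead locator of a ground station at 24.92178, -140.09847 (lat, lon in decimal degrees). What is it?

Add 180° to longitude and 90° to latitude: 39.90153, 114.92178.
Field: 39.90153/20 → 1 → B, 114.92178/10 → 11 → L; chars BL.
Square: 19.90153/2 → 9, 4.92178/1 → 4; chars 94.
Subsquare: 1.90153/0.0833333 → 22 → w, 0.92178/0.0416667 → 22 → w; chars ww.
Extended square: 0.06820/0.00833333 → 8, 0.00511/0.00416667 → 1; chars 81.

BL94ww81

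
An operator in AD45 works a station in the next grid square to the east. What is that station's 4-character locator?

Longitude square 4; +1 → 5.
The latitude characters are unchanged.

AD55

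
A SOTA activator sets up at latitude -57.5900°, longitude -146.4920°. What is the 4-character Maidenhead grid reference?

Add 180° to longitude and 90° to latitude: 33.51, 32.41.
Field (20°×10°, letters A–R): 33.51/20 → 1 → B, 32.41/10 → 3 → D; chars BD.
Square (2°×1°, digits 0–9): 13.51/2 → 6, 2.41/1 → 2; chars 62.

BD62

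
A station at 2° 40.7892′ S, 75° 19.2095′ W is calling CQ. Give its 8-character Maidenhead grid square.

FI27ih16

Shift to the Maidenhead origin (180°W, 90°S): lon 104.67984, lat 87.32018.
Field: 104.67984/20 → 5 → F, 87.32018/10 → 8 → I; chars FI.
Square: 4.67984/2 → 2, 7.32018/1 → 7; chars 27.
Subsquare: 0.67984/0.0833333 → 8 → i, 0.32018/0.0416667 → 7 → h; chars ih.
Extended square: 0.01317/0.00833333 → 1, 0.02851/0.00416667 → 6; chars 16.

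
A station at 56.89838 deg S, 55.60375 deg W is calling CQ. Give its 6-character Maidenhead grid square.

GD23ec

Shift to the Maidenhead origin (180°W, 90°S): lon 124.3963, lat 33.1016.
Field (20°×10°, letters A–R): 124.3963/20 → 6 → G, 33.1016/10 → 3 → D; chars GD.
Square (2°×1°, digits 0–9): 4.3963/2 → 2, 3.1016/1 → 3; chars 23.
Subsquare (5′×2.5′, letters a–x): 0.3963/0.0833333 → 4 → e, 0.1016/0.0416667 → 2 → c; chars ec.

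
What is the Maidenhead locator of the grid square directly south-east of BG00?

Longitude square 0; +1 → 1.
Latitude square 0; −1 → -1, wraps to 9, carry into field.
Latitude field G = 6; −1 → 5 = F.

BF19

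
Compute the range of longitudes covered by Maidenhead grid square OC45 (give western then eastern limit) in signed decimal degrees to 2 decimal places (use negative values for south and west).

108.00, 110.00

Field O=14, C=2: +14·20° lon, +2·10° lat → SW at lon 100°, lat -70°.
Square 4, 5: +4·2° lon, +5·1° lat → SW at lon 108°, lat -65°.
Cell spans 2° lon × 1° lat.
west 108.00, east 110.00.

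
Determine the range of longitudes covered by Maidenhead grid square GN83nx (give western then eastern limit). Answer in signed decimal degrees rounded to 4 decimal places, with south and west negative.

-42.9167, -42.8333

Field G=6, N=13: +6·20° lon, +13·10° lat → SW at lon -60°, lat 40°.
Square 8, 3: +8·2° lon, +3·1° lat → SW at lon -44°, lat 43°.
Subsquare n=13, x=23: +13·0.0833333° lon, +23·0.0416667° lat → SW at lon -42.9167°, lat 43.9583°.
Cell spans 0.0833333° lon × 0.0416667° lat.
west -42.9167, east -42.8333.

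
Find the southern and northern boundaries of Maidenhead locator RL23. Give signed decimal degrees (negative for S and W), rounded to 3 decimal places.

Field R=17, L=11: +17·20° lon, +11·10° lat → SW at lon 160°, lat 20°.
Square 2, 3: +2·2° lon, +3·1° lat → SW at lon 164°, lat 23°.
Cell spans 2° lon × 1° lat.
south 23.000, north 24.000.

23.000, 24.000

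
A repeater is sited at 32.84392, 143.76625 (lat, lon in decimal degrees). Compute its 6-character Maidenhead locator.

QM12vu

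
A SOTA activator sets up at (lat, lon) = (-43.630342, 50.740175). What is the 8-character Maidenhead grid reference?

Offset from 180°W / 90°S: lon 230.74017°, lat 46.36966°.
Field (20°×10°, letters A–R): lon ⌊230.74017/20⌋ = 11 → L; lat ⌊46.36966/10⌋ = 4 → E.
Square (2°×1°, digits 0–9): lon ⌊10.74017/2⌋ = 5; lat ⌊6.36966/1⌋ = 6.
Subsquare (5′×2.5′, letters a–x): lon ⌊0.74017/0.0833333⌋ = 8 → i; lat ⌊0.36966/0.0416667⌋ = 8 → i.
Extended square (30″×15″, digits 0–9): lon ⌊0.07351/0.00833333⌋ = 8; lat ⌊0.03632/0.00416667⌋ = 8.

LE56ii88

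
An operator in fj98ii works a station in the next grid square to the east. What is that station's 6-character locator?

Longitude subsquare i = 8; +1 → 9 = j.
The latitude characters are unchanged.

FJ98ji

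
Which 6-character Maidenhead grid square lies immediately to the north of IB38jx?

Latitude subsquare x = 23; +1 → 24, wraps to 0 = a, carry into square.
Latitude square 8; +1 → 9.
The longitude characters are unchanged.

IB39ja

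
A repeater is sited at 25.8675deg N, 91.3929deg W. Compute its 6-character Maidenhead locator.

Offset from 180°W / 90°S: lon 88.6071°, lat 115.8675°.
Field (20°×10°, letters A–R): 88.6071/20 → 4 → E, 115.8675/10 → 11 → L; chars EL.
Square (2°×1°, digits 0–9): 8.6071/2 → 4, 5.8675/1 → 5; chars 45.
Subsquare (5′×2.5′, letters a–x): 0.6071/0.0833333 → 7 → h, 0.8675/0.0416667 → 20 → u; chars hu.

EL45hu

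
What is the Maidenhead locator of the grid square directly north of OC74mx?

Latitude subsquare x = 23; +1 → 24, wraps to 0 = a, carry into square.
Latitude square 4; +1 → 5.
The longitude characters are unchanged.

OC75ma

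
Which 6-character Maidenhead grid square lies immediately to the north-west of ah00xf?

AH00wg

Longitude subsquare x = 23; −1 → 22 = w.
Latitude subsquare f = 5; +1 → 6 = g.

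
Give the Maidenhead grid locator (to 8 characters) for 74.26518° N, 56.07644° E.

LQ84ag93

Add 180° to longitude and 90° to latitude: 236.07644, 164.26518.
Field (20°×10°, letters A–R): 236.07644/20 → 11 → L, 164.26518/10 → 16 → Q; chars LQ.
Square (2°×1°, digits 0–9): 16.07644/2 → 8, 4.26518/1 → 4; chars 84.
Subsquare (5′×2.5′, letters a–x): 0.07644/0.0833333 → 0 → a, 0.26518/0.0416667 → 6 → g; chars ag.
Extended square (30″×15″, digits 0–9): 0.07644/0.00833333 → 9, 0.01518/0.00416667 → 3; chars 93.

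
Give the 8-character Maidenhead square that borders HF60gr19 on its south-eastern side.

HF60gr28

Longitude extended square 1; +1 → 2.
Latitude extended square 9; −1 → 8.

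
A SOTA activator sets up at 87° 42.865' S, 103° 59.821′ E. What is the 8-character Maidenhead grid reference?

Add 180° to longitude and 90° to latitude: 283.99702, 2.28558.
Field: 283.99702/20 → 14 → O, 2.28558/10 → 0 → A; chars OA.
Square: 3.99702/2 → 1, 2.28558/1 → 2; chars 12.
Subsquare: 1.99702/0.0833333 → 23 → x, 0.28558/0.0416667 → 6 → g; chars xg.
Extended square: 0.08035/0.00833333 → 9, 0.03558/0.00416667 → 8; chars 98.

OA12xg98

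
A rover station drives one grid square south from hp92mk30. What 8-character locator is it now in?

HP92mj39

Latitude extended square 0; −1 → -1, wraps to 9, carry into subsquare.
Latitude subsquare k = 10; −1 → 9 = j.
The longitude characters are unchanged.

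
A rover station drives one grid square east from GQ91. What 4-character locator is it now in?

HQ01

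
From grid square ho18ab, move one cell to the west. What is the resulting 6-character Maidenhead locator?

Longitude subsquare a = 0; −1 → -1, wraps to 23 = x, carry into square.
Longitude square 1; −1 → 0.
The latitude characters are unchanged.

HO08xb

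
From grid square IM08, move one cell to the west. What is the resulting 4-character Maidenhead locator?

HM98

Longitude square 0; −1 → -1, wraps to 9, carry into field.
Longitude field I = 8; −1 → 7 = H.
The latitude characters are unchanged.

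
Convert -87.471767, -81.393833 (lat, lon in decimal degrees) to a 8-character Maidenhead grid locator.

EA92hm26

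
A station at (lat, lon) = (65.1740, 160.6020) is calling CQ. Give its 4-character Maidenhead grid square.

RP05

Offset from 180°W / 90°S: lon 340.60°, lat 155.17°.
Field: 340.60/20 → 17 → R, 155.17/10 → 15 → P; chars RP.
Square: 0.60/2 → 0, 5.17/1 → 5; chars 05.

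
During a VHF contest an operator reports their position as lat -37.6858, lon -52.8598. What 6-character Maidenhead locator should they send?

Offset from 180°W / 90°S: lon 127.1402°, lat 52.3142°.
Field: lon ⌊127.1402/20⌋ = 6 → G; lat ⌊52.3142/10⌋ = 5 → F.
Square: lon ⌊7.1402/2⌋ = 3; lat ⌊2.3142/1⌋ = 2.
Subsquare: lon ⌊1.1402/0.0833333⌋ = 13 → n; lat ⌊0.3142/0.0416667⌋ = 7 → h.

GF32nh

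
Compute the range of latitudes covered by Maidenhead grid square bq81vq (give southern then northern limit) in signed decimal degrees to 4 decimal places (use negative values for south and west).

71.6667, 71.7083

Field B=1, Q=16: +1·20° lon, +16·10° lat → SW at lon -160°, lat 70°.
Square 8, 1: +8·2° lon, +1·1° lat → SW at lon -144°, lat 71°.
Subsquare v=21, q=16: +21·0.0833333° lon, +16·0.0416667° lat → SW at lon -142.25°, lat 71.6667°.
Cell spans 0.0833333° lon × 0.0416667° lat.
south 71.6667, north 71.7083.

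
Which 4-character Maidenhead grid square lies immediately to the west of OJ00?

Longitude square 0; −1 → -1, wraps to 9, carry into field.
Longitude field O = 14; −1 → 13 = N.
The latitude characters are unchanged.

NJ90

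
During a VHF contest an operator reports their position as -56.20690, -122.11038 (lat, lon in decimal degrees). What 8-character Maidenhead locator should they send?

CD83wt60

Add 180° to longitude and 90° to latitude: 57.88962, 33.79310.
Field: lon ⌊57.88962/20⌋ = 2 → C; lat ⌊33.79310/10⌋ = 3 → D.
Square: lon ⌊17.88962/2⌋ = 8; lat ⌊3.79310/1⌋ = 3.
Subsquare: lon ⌊1.88962/0.0833333⌋ = 22 → w; lat ⌊0.79310/0.0416667⌋ = 19 → t.
Extended square: lon ⌊0.05629/0.00833333⌋ = 6; lat ⌊0.00143/0.00416667⌋ = 0.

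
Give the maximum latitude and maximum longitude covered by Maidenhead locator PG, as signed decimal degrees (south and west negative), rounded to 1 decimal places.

Field P=15, G=6: +15·20° lon, +6·10° lat → SW at lon 120°, lat -30°.
Cell spans 20° lon × 10° lat. NE corner is SW corner plus one full cell.
latitude -20.0, longitude 140.0.

-20.0, 140.0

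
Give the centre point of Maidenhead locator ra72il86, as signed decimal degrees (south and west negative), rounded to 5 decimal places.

-87.51458, 174.73750

Field R=17, A=0: +17·20° lon, +0·10° lat → SW at lon 160°, lat -90°.
Square 7, 2: +7·2° lon, +2·1° lat → SW at lon 174°, lat -88°.
Subsquare i=8, l=11: +8·0.0833333° lon, +11·0.0416667° lat → SW at lon 174.667°, lat -87.5417°.
Extended square 8, 6: +8·0.00833333° lon, +6·0.00416667° lat → SW at lon 174.733°, lat -87.5167°.
Cell spans 0.00833333° lon × 0.00416667° lat. Centre is SW corner plus half of each.
latitude -87.51458, longitude 174.73750.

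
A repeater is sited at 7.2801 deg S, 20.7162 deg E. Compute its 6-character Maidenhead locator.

KI02ir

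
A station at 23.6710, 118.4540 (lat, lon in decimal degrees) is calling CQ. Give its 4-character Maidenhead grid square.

Add 180° to longitude and 90° to latitude: 298.45, 113.67.
Field: 298.45/20 → 14 → O, 113.67/10 → 11 → L; chars OL.
Square: 18.45/2 → 9, 3.67/1 → 3; chars 93.

OL93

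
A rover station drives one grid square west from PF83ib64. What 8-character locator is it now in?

Longitude extended square 6; −1 → 5.
The latitude characters are unchanged.

PF83ib54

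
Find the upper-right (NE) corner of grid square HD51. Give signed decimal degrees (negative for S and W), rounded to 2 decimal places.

-58.00, -28.00

Field H=7, D=3: +7·20° lon, +3·10° lat → SW at lon -40°, lat -60°.
Square 5, 1: +5·2° lon, +1·1° lat → SW at lon -30°, lat -59°.
Cell spans 2° lon × 1° lat. NE corner is SW corner plus one full cell.
latitude -58.00, longitude -28.00.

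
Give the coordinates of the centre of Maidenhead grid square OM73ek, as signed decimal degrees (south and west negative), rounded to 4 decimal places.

33.4375, 114.3750

Field O=14, M=12: +14·20° lon, +12·10° lat → SW at lon 100°, lat 30°.
Square 7, 3: +7·2° lon, +3·1° lat → SW at lon 114°, lat 33°.
Subsquare e=4, k=10: +4·0.0833333° lon, +10·0.0416667° lat → SW at lon 114.333°, lat 33.4167°.
Cell spans 0.0833333° lon × 0.0416667° lat. Centre is SW corner plus half of each.
latitude 33.4375, longitude 114.3750.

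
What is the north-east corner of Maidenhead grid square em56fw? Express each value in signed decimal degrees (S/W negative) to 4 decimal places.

Field E=4, M=12: +4·20° lon, +12·10° lat → SW at lon -100°, lat 30°.
Square 5, 6: +5·2° lon, +6·1° lat → SW at lon -90°, lat 36°.
Subsquare f=5, w=22: +5·0.0833333° lon, +22·0.0416667° lat → SW at lon -89.5833°, lat 36.9167°.
Cell spans 0.0833333° lon × 0.0416667° lat. NE corner is SW corner plus one full cell.
latitude 36.9583, longitude -89.5000.

36.9583, -89.5000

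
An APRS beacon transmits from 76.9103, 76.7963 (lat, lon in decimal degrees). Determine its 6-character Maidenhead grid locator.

MQ86jv

Add 180° to longitude and 90° to latitude: 256.7963, 166.9103.
Field (20°×10°, letters A–R): lon ⌊256.7963/20⌋ = 12 → M; lat ⌊166.9103/10⌋ = 16 → Q.
Square (2°×1°, digits 0–9): lon ⌊16.7963/2⌋ = 8; lat ⌊6.9103/1⌋ = 6.
Subsquare (5′×2.5′, letters a–x): lon ⌊0.7963/0.0833333⌋ = 9 → j; lat ⌊0.9103/0.0416667⌋ = 21 → v.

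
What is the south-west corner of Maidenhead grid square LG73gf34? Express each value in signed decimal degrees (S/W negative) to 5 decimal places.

-26.77500, 54.52500

Field L=11, G=6: +11·20° lon, +6·10° lat → SW at lon 40°, lat -30°.
Square 7, 3: +7·2° lon, +3·1° lat → SW at lon 54°, lat -27°.
Subsquare g=6, f=5: +6·0.0833333° lon, +5·0.0416667° lat → SW at lon 54.5°, lat -26.7917°.
Extended square 3, 4: +3·0.00833333° lon, +4·0.00416667° lat → SW at lon 54.525°, lat -26.775°.
latitude -26.77500, longitude 54.52500.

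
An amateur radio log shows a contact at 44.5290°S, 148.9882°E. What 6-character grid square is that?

QE45ll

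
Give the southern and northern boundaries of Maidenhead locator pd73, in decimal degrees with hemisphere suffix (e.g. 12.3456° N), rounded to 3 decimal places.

Field P=15, D=3: +15·20° lon, +3·10° lat → SW at lon 120°, lat -60°.
Square 7, 3: +7·2° lon, +3·1° lat → SW at lon 134°, lat -57°.
Cell spans 2° lon × 1° lat.
south 57.000° S, north 56.000° S.

57.000° S, 56.000° S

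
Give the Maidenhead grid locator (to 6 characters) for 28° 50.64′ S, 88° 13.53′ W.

EG51vd

Shift to the Maidenhead origin (180°W, 90°S): lon 91.7745, lat 61.1560.
Field (20°×10°, letters A–R): 91.7745/20 → 4 → E, 61.1560/10 → 6 → G; chars EG.
Square (2°×1°, digits 0–9): 11.7745/2 → 5, 1.1560/1 → 1; chars 51.
Subsquare (5′×2.5′, letters a–x): 1.7745/0.0833333 → 21 → v, 0.1560/0.0416667 → 3 → d; chars vd.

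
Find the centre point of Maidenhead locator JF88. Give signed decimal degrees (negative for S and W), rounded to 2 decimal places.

Field J=9, F=5: +9·20° lon, +5·10° lat → SW at lon 0°, lat -40°.
Square 8, 8: +8·2° lon, +8·1° lat → SW at lon 16°, lat -32°.
Cell spans 2° lon × 1° lat. Centre is SW corner plus half of each.
latitude -31.50, longitude 17.00.

-31.50, 17.00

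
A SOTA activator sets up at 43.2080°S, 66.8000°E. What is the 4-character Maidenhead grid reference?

ME36

Offset from 180°W / 90°S: lon 246.80°, lat 46.79°.
Field (20°×10°, letters A–R): lon ⌊246.80/20⌋ = 12 → M; lat ⌊46.79/10⌋ = 4 → E.
Square (2°×1°, digits 0–9): lon ⌊6.80/2⌋ = 3; lat ⌊6.79/1⌋ = 6.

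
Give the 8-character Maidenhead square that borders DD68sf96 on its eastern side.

Longitude extended square 9; +1 → 10, wraps to 0, carry into subsquare.
Longitude subsquare s = 18; +1 → 19 = t.
The latitude characters are unchanged.

DD68tf06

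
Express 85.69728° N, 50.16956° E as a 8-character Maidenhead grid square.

LR55cq07

Shift to the Maidenhead origin (180°W, 90°S): lon 230.16956, lat 175.69728.
Field: lon ⌊230.16956/20⌋ = 11 → L; lat ⌊175.69728/10⌋ = 17 → R.
Square: lon ⌊10.16956/2⌋ = 5; lat ⌊5.69728/1⌋ = 5.
Subsquare: lon ⌊0.16956/0.0833333⌋ = 2 → c; lat ⌊0.69728/0.0416667⌋ = 16 → q.
Extended square: lon ⌊0.00289/0.00833333⌋ = 0; lat ⌊0.03061/0.00416667⌋ = 7.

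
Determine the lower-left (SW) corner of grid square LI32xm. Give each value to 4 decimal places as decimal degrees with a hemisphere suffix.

7.5000° S, 47.9167° E

Field L=11, I=8: +11·20° lon, +8·10° lat → SW at lon 40°, lat -10°.
Square 3, 2: +3·2° lon, +2·1° lat → SW at lon 46°, lat -8°.
Subsquare x=23, m=12: +23·0.0833333° lon, +12·0.0416667° lat → SW at lon 47.9167°, lat -7.5°.
latitude 7.5000° S, longitude 47.9167° E.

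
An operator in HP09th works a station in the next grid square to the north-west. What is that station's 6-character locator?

HP09si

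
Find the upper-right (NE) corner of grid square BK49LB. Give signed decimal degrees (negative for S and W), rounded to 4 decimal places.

Field B=1, K=10: +1·20° lon, +10·10° lat → SW at lon -160°, lat 10°.
Square 4, 9: +4·2° lon, +9·1° lat → SW at lon -152°, lat 19°.
Subsquare l=11, b=1: +11·0.0833333° lon, +1·0.0416667° lat → SW at lon -151.083°, lat 19.0417°.
Cell spans 0.0833333° lon × 0.0416667° lat. NE corner is SW corner plus one full cell.
latitude 19.0833, longitude -151.0000.

19.0833, -151.0000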